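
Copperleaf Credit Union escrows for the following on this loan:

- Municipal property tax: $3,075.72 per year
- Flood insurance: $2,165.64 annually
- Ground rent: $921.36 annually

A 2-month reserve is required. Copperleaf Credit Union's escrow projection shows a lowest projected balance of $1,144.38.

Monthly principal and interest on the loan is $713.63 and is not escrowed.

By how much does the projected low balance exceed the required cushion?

Municipal property tax: $3,075.72/yr
Flood insurance: $2,165.64/yr
Ground rent: $921.36/yr
Annual escrow total = $3,075.72 + $2,165.64 + $921.36 = $6,162.72
Monthly = $6,162.72 / 12 = $513.56
Cushion = 2 × $513.56 = $1,027.12
Surplus = $1,144.38 − $1,027.12 = $117.26

$117.26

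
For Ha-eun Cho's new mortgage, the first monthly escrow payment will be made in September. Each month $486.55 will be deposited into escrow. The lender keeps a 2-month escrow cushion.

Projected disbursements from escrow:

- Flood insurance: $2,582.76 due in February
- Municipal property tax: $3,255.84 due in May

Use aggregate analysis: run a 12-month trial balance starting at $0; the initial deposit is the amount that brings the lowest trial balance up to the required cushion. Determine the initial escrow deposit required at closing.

Cushion = 2 × $486.55 = $973.10
Trial balance (start $0, +$486.55 each month, − disbursements):
  Sep: +$486.55 → $486.55
  Oct: +$486.55 → $973.10
  Nov: +$486.55 → $1,459.65
  Dec: +$486.55 → $1,946.20
  Jan: +$486.55 → $2,432.75
  Feb: +$486.55 − $2,582.76 → $336.54
  Mar: +$486.55 → $823.09
  Apr: +$486.55 → $1,309.64
  May: +$486.55 − $3,255.84 → -$1,459.65
  Jun: +$486.55 → -$973.10
  Jul: +$486.55 → -$486.55
  Aug: +$486.55 → $0.00
Lowest trial balance = -$1,459.65 (May)
Initial deposit = cushion − low point = $973.10 − (-$1,459.65) = $2,432.75

$2,432.75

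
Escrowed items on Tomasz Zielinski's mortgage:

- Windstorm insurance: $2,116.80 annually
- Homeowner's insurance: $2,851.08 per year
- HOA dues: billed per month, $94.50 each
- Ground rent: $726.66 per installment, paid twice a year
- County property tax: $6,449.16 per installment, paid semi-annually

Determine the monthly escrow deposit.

$1,704.46

Windstorm insurance = $2,116.80 annually
Homeowner's insurance = $2,851.08 annually
HOA dues = $94.50 × 12 = $1,134.00 annually
Ground rent = $726.66 × 2 = $1,453.32 annually
County property tax = $6,449.16 × 2 = $12,898.32 annually
Combined annual = $20,453.52
Base monthly escrow = $20,453.52 ÷ 12 = $1,704.46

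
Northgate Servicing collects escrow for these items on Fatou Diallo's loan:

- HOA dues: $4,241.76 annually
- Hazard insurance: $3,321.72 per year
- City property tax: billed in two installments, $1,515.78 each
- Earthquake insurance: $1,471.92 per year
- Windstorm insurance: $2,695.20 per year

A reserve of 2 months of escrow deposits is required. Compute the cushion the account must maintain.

HOA dues = $4,241.76 annually
Hazard insurance = $3,321.72 annually
City property tax = $1,515.78 × 2 = $3,031.56 annually
Earthquake insurance = $1,471.92 annually
Windstorm insurance = $2,695.20 annually
Combined annual = $4,241.76 + $3,321.72 + $3,031.56 + $1,471.92 + $2,695.20 = $14,762.16
Per month = $14,762.16 / 12 = $1,230.18
Required cushion = 2 × $1,230.18 = $2,460.36

$2,460.36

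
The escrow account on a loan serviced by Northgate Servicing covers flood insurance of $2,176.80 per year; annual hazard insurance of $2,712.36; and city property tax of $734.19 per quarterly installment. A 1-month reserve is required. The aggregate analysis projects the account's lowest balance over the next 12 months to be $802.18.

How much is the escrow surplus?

Flood insurance: $2,176.80
Hazard insurance: $2,712.36
City property tax: $734.19 × 4 = $2,936.76
Total per year = $7,825.92
Base monthly escrow = $7,825.92 ÷ 12 = $652.16
Required cushion = 1 × $652.16 = $652.16
Surplus = $802.18 − $652.16 = $150.02

$150.02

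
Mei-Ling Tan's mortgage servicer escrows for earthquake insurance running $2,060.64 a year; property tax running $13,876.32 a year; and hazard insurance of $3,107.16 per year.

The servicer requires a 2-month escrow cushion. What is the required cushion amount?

Earthquake insurance = $2,060.64 per year
Property tax = $13,876.32 per year
Hazard insurance = $3,107.16 per year
Yearly total = $2,060.64 + $13,876.32 + $3,107.16 = $19,044.12
Base monthly escrow = $19,044.12 ÷ 12 = $1,587.01
Reserve = 2 × $1,587.01 = $3,174.02

$3,174.02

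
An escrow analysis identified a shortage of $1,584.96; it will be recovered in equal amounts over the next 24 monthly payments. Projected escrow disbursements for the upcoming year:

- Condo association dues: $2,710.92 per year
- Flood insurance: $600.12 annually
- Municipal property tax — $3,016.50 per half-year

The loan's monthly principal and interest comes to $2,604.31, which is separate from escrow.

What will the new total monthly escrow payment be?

Condo association dues: $2,710.92 annually
Flood insurance: $600.12 annually
Municipal property tax: $3,016.50 × 2 = $6,033.00 annually
Total per year = $2,710.92 + $600.12 + $6,033.00 = $9,344.04
Monthly = $9,344.04 / 12 = $778.67
Shortage per month = $1,584.96 ÷ 24 = $66.04
Adjusted monthly = $778.67 + $66.04 = $844.71

$844.71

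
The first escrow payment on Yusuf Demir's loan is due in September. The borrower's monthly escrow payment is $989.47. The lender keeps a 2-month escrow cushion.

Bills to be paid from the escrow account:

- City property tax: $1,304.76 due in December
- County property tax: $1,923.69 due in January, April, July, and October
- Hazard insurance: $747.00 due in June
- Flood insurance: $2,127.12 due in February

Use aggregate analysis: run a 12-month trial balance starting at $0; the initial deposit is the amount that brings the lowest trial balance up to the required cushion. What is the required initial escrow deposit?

Cushion = 2 × $989.47 = $1,978.94
Trial balance (start $0, +$989.47 each month, − disbursements):
  Sep: +$989.47 → $989.47
  Oct: +$989.47 − $1,923.69 → $55.25
  Nov: +$989.47 → $1,044.72
  Dec: +$989.47 − $1,304.76 → $729.43
  Jan: +$989.47 − $1,923.69 → -$204.79
  Feb: +$989.47 − $2,127.12 → -$1,342.44
  Mar: +$989.47 → -$352.97
  Apr: +$989.47 − $1,923.69 → -$1,287.19
  May: +$989.47 → -$297.72
  Jun: +$989.47 − $747.00 → -$55.25
  Jul: +$989.47 − $1,923.69 → -$989.47
  Aug: +$989.47 → $0.00
Lowest trial balance = -$1,342.44 (Feb)
Initial deposit = cushion − low point = $1,978.94 − (-$1,342.44) = $3,321.38

$3,321.38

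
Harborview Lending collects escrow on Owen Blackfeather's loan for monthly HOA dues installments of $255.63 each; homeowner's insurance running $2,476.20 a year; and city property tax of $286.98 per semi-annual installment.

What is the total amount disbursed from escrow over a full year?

$6,117.72

HOA dues — $255.63 × 12 = $3,067.56 per year
Homeowner's insurance — $2,476.20 per year
City property tax — $286.98 × 2 = $573.96 per year
Total annual escrow = $3,067.56 + $2,476.20 + $573.96 = $6,117.72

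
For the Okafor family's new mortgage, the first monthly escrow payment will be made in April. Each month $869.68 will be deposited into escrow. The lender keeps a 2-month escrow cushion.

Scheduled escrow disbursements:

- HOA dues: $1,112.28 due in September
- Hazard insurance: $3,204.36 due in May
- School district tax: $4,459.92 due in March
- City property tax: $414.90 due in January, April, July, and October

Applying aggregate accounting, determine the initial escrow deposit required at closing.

Cushion = 2 × $869.68 = $1,739.36
Trial balance (start $0, +$869.68 each month, − disbursements):
  Apr: +$869.68 − $414.90 → $454.78
  May: +$869.68 − $3,204.36 → -$1,879.90
  Jun: +$869.68 → -$1,010.22
  Jul: +$869.68 − $414.90 → -$555.44
  Aug: +$869.68 → $314.24
  Sep: +$869.68 − $1,112.28 → $71.64
  Oct: +$869.68 − $414.90 → $526.42
  Nov: +$869.68 → $1,396.10
  Dec: +$869.68 → $2,265.78
  Jan: +$869.68 − $414.90 → $2,720.56
  Feb: +$869.68 → $3,590.24
  Mar: +$869.68 − $4,459.92 → $0.00
Lowest trial balance = -$1,879.90 (May)
Initial deposit = cushion − low point = $1,739.36 − (-$1,879.90) = $3,619.26

$3,619.26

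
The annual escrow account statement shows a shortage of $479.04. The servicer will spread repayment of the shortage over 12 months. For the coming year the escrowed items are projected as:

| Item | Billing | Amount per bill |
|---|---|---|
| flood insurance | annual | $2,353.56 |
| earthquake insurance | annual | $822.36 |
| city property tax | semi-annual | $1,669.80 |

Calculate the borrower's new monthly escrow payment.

Flood insurance: $2,353.56
Earthquake insurance: $822.36
City property tax: $1,669.80 × 2 = $3,339.60
Total annual escrow = $2,353.56 + $822.36 + $3,339.60 = $6,515.52
Base monthly escrow = $6,515.52 ÷ 12 = $542.96
Shortage per month = $479.04 / 12 = $39.92
New monthly escrow = $542.96 + $39.92 = $582.88

$582.88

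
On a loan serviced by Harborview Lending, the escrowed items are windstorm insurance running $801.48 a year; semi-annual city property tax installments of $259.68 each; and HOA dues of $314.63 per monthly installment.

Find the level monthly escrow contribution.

$424.70

Windstorm insurance = $801.48
City property tax = $259.68 × 2 = $519.36
HOA dues = $314.63 × 12 = $3,775.56
Combined annual = $801.48 + $519.36 + $3,775.56 = $5,096.40
Base monthly escrow = $5,096.40 ÷ 12 = $424.70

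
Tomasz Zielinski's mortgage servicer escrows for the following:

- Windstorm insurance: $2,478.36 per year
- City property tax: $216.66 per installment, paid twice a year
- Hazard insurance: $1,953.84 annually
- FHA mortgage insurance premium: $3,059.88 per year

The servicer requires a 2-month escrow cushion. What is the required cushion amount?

Windstorm insurance = $2,478.36 annually
City property tax = $216.66 × 2 = $433.32 annually
Hazard insurance = $1,953.84 annually
FHA mortgage insurance premium = $3,059.88 annually
Yearly total = $2,478.36 + $433.32 + $1,953.84 + $3,059.88 = $7,925.40
Per month = $7,925.40 ÷ 12 = $660.45
Reserve = 2 × $660.45 = $1,320.90

$1,320.90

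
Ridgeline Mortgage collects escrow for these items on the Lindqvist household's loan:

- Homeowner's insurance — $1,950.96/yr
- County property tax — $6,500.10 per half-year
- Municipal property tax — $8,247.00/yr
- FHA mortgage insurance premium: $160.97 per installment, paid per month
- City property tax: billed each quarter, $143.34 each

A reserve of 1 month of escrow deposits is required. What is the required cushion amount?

$2,141.93

Homeowner's insurance = $1,950.96 annually
County property tax = $6,500.10 × 2 = $13,000.20 annually
Municipal property tax = $8,247.00 annually
FHA mortgage insurance premium = $160.97 × 12 = $1,931.64 annually
City property tax = $143.34 × 4 = $573.36 annually
Total annual escrow = $1,950.96 + $13,000.20 + $8,247.00 + $1,931.64 + $573.36 = $25,703.16
Monthly = $25,703.16 / 12 = $2,141.93
Required cushion = 1 × $2,141.93 = $2,141.93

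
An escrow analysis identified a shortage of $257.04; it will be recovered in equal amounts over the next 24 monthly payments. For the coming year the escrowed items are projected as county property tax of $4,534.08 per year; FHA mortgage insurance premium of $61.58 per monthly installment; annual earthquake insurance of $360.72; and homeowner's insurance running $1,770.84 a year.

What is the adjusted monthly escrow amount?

$627.76

County property tax — $4,534.08 annually
FHA mortgage insurance premium — $61.58 × 12 = $738.96 annually
Earthquake insurance — $360.72 annually
Homeowner's insurance — $1,770.84 annually
Combined annual = $4,534.08 + $738.96 + $360.72 + $1,770.84 = $7,404.60
Monthly escrow = $7,404.60 ÷ 12 = $617.05
Shortage per month = $257.04 / 24 = $10.71
New monthly escrow = $617.05 + $10.71 = $627.76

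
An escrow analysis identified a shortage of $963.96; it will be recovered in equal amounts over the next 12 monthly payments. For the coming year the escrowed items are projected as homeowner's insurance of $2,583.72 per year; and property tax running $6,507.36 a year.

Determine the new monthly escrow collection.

$837.92

Homeowner's insurance = $2,583.72 annually
Property tax = $6,507.36 annually
Combined annual = $9,091.08
Per month = $9,091.08 / 12 = $757.59
Shortage spread = $963.96 ÷ 12 = $80.33/mo
New monthly escrow = $757.59 + $80.33 = $837.92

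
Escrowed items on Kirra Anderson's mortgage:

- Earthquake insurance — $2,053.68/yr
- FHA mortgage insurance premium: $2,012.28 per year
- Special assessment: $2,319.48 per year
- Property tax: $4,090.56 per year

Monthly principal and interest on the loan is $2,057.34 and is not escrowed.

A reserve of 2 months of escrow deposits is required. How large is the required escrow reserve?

$1,746.00

Earthquake insurance — $2,053.68/yr
FHA mortgage insurance premium — $2,012.28/yr
Special assessment — $2,319.48/yr
Property tax — $4,090.56/yr
Total annual escrow = $2,053.68 + $2,012.28 + $2,319.48 + $4,090.56 = $10,476.00
Base monthly escrow = $10,476.00 ÷ 12 = $873.00
Reserve = 2 × $873.00 = $1,746.00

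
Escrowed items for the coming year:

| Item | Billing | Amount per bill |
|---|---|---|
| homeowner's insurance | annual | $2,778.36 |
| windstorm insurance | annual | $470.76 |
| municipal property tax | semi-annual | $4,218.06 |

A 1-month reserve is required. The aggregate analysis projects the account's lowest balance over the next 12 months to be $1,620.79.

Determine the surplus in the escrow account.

$647.02

Homeowner's insurance — $2,778.36/yr
Windstorm insurance — $470.76/yr
Municipal property tax — $4,218.06 × 2 = $8,436.12/yr
Combined annual = $11,685.24
Per month = $11,685.24 ÷ 12 = $973.77
Required cushion = 1 × $973.77 = $973.77
Surplus = $1,620.79 − $973.77 = $647.02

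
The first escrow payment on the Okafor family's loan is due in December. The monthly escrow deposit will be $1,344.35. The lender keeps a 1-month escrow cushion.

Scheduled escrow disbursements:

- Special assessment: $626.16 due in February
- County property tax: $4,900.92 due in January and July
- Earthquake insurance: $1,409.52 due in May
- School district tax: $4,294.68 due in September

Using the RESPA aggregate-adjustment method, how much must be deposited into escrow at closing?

$4,033.05

Cushion = 1 × $1,344.35 = $1,344.35
Trial balance (start $0, +$1,344.35 each month, − disbursements):
  Dec: +$1,344.35 → $1,344.35
  Jan: +$1,344.35 − $4,900.92 → -$2,212.22
  Feb: +$1,344.35 − $626.16 → -$1,494.03
  Mar: +$1,344.35 → -$149.68
  Apr: +$1,344.35 → $1,194.67
  May: +$1,344.35 − $1,409.52 → $1,129.50
  Jun: +$1,344.35 → $2,473.85
  Jul: +$1,344.35 − $4,900.92 → -$1,082.72
  Aug: +$1,344.35 → $261.63
  Sep: +$1,344.35 − $4,294.68 → -$2,688.70
  Oct: +$1,344.35 → -$1,344.35
  Nov: +$1,344.35 → $0.00
Lowest trial balance = -$2,688.70 (Sep)
Initial deposit = cushion − low point = $1,344.35 − (-$2,688.70) = $4,033.05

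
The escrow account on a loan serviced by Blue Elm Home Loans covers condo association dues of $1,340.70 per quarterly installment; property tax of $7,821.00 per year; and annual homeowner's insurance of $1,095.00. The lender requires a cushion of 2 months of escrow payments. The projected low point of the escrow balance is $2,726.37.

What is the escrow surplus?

Condo association dues: $1,340.70 × 4 = $5,362.80 annually
Property tax: $7,821.00 annually
Homeowner's insurance: $1,095.00 annually
Annual escrow total = $5,362.80 + $7,821.00 + $1,095.00 = $14,278.80
Monthly escrow = $14,278.80 ÷ 12 = $1,189.90
Required cushion = 2 × $1,189.90 = $2,379.80
Surplus = $2,726.37 − $2,379.80 = $346.57

$346.57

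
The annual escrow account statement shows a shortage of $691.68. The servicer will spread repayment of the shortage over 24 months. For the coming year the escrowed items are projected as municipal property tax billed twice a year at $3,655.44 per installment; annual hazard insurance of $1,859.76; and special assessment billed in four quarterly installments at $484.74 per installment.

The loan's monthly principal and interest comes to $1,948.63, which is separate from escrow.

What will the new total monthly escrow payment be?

$954.62

Municipal property tax = $3,655.44 × 2 = $7,310.88 annually
Hazard insurance = $1,859.76 annually
Special assessment = $484.74 × 4 = $1,938.96 annually
Yearly total = $11,109.60
Per month = $11,109.60 / 12 = $925.80
Shortage spread = $691.68 / 24 = $28.82/mo
Adjusted monthly = $925.80 + $28.82 = $954.62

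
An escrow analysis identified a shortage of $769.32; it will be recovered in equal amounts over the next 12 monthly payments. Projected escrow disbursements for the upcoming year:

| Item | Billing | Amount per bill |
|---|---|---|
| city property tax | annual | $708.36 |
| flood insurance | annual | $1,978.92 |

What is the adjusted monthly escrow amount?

City property tax: $708.36 per year
Flood insurance: $1,978.92 per year
Annual escrow total = $708.36 + $1,978.92 = $2,687.28
Monthly = $2,687.28 ÷ 12 = $223.94
Shortage spread = $769.32 ÷ 12 = $64.11/mo
Adjusted monthly = $223.94 + $64.11 = $288.05

$288.05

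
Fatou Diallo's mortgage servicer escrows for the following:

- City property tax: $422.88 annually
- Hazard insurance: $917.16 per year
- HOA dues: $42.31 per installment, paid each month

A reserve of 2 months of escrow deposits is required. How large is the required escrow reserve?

City property tax = $422.88 per year
Hazard insurance = $917.16 per year
HOA dues = $42.31 × 12 = $507.72 per year
Total annual escrow = $1,847.76
Monthly = $1,847.76 / 12 = $153.98
Required cushion = 2 × $153.98 = $307.96

$307.96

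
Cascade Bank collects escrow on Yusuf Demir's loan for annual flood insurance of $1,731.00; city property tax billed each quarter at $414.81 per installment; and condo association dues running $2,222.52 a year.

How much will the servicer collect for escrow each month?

Flood insurance: $1,731.00 per year
City property tax: $414.81 × 4 = $1,659.24 per year
Condo association dues: $2,222.52 per year
Combined annual = $1,731.00 + $1,659.24 + $2,222.52 = $5,612.76
Monthly escrow = $5,612.76 ÷ 12 = $467.73

$467.73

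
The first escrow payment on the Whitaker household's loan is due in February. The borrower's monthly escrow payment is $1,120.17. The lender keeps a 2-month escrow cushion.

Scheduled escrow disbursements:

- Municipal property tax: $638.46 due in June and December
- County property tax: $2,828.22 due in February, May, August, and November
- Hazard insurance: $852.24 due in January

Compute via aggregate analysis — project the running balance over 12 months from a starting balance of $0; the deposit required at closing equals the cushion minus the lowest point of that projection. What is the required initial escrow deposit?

Cushion = 2 × $1,120.17 = $2,240.34
Trial balance (start $0, +$1,120.17 each month, − disbursements):
  Feb: +$1,120.17 − $2,828.22 → -$1,708.05
  Mar: +$1,120.17 → -$587.88
  Apr: +$1,120.17 → $532.29
  May: +$1,120.17 − $2,828.22 → -$1,175.76
  Jun: +$1,120.17 − $638.46 → -$694.05
  Jul: +$1,120.17 → $426.12
  Aug: +$1,120.17 − $2,828.22 → -$1,281.93
  Sep: +$1,120.17 → -$161.76
  Oct: +$1,120.17 → $958.41
  Nov: +$1,120.17 − $2,828.22 → -$749.64
  Dec: +$1,120.17 − $638.46 → -$267.93
  Jan: +$1,120.17 − $852.24 → $0.00
Lowest trial balance = -$1,708.05 (Feb)
Initial deposit = cushion − low point = $2,240.34 − (-$1,708.05) = $3,948.39

$3,948.39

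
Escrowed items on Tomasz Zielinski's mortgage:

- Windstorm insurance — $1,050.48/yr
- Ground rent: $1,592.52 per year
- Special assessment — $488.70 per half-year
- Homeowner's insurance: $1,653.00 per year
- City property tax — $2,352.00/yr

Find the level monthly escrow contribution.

Windstorm insurance: $1,050.48 annually
Ground rent: $1,592.52 annually
Special assessment: $488.70 × 2 = $977.40 annually
Homeowner's insurance: $1,653.00 annually
City property tax: $2,352.00 annually
Yearly total = $7,625.40
Monthly = $7,625.40 ÷ 12 = $635.45

$635.45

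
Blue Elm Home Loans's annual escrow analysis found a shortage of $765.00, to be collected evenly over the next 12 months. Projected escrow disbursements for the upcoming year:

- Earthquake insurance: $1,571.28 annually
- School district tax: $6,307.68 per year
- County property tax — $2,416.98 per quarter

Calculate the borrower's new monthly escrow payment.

$1,525.99

Earthquake insurance = $1,571.28 annually
School district tax = $6,307.68 annually
County property tax = $2,416.98 × 4 = $9,667.92 annually
Combined annual = $17,546.88
Per month = $17,546.88 / 12 = $1,462.24
Shortage per month = $765.00 ÷ 12 = $63.75
New monthly escrow = $1,462.24 + $63.75 = $1,525.99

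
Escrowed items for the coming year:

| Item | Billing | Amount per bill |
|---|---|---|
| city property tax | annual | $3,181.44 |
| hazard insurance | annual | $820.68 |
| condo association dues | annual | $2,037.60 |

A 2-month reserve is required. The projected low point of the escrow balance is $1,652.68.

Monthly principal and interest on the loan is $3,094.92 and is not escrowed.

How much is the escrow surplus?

$646.06

City property tax = $3,181.44/yr
Hazard insurance = $820.68/yr
Condo association dues = $2,037.60/yr
Total annual escrow = $6,039.72
Per month = $6,039.72 ÷ 12 = $503.31
Cushion = 2 × $503.31 = $1,006.62
Excess over cushion: $1,652.68 − $1,006.62 = $646.06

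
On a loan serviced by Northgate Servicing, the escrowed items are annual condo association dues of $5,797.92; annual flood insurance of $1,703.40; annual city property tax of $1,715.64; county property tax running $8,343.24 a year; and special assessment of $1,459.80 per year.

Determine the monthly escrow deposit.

Condo association dues — $5,797.92
Flood insurance — $1,703.40
City property tax — $1,715.64
County property tax — $8,343.24
Special assessment — $1,459.80
Total annual escrow = $19,020.00
Per month = $19,020.00 ÷ 12 = $1,585.00

$1,585.00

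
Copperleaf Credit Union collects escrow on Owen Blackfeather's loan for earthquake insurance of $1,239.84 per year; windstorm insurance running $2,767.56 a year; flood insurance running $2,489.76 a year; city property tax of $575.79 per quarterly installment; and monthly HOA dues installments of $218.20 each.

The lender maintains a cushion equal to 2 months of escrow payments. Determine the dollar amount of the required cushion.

Earthquake insurance = $1,239.84
Windstorm insurance = $2,767.56
Flood insurance = $2,489.76
City property tax = $575.79 × 4 = $2,303.16
HOA dues = $218.20 × 12 = $2,618.40
Combined annual = $1,239.84 + $2,767.56 + $2,489.76 + $2,303.16 + $2,618.40 = $11,418.72
Monthly escrow = $11,418.72 / 12 = $951.56
Cushion = 2 × $951.56 = $1,903.12

$1,903.12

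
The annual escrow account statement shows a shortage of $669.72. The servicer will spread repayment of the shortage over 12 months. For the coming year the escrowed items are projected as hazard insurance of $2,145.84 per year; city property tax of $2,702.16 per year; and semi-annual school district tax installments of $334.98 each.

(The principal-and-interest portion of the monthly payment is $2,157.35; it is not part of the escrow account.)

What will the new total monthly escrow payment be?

Hazard insurance: $2,145.84 annually
City property tax: $2,702.16 annually
School district tax: $334.98 × 2 = $669.96 annually
Total per year = $5,517.96
Base monthly escrow = $5,517.96 / 12 = $459.83
Shortage spread = $669.72 ÷ 12 = $55.81/mo
Adjusted monthly = $459.83 + $55.81 = $515.64

$515.64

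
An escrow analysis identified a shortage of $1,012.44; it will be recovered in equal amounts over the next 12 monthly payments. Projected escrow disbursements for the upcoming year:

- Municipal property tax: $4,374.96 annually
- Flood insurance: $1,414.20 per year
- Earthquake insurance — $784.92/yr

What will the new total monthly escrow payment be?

$632.21

Municipal property tax — $4,374.96
Flood insurance — $1,414.20
Earthquake insurance — $784.92
Annual escrow total = $6,574.08
Monthly = $6,574.08 / 12 = $547.84
Monthly shortage recovery: $1,012.44 / 12 = $84.37
New monthly escrow = $547.84 + $84.37 = $632.21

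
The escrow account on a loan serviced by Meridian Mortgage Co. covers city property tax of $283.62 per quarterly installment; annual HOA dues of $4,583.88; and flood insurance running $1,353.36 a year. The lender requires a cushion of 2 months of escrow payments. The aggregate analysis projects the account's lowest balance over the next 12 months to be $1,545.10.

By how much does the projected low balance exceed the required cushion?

$366.48

City property tax — $283.62 × 4 = $1,134.48
HOA dues — $4,583.88
Flood insurance — $1,353.36
Combined annual = $1,134.48 + $4,583.88 + $1,353.36 = $7,071.72
Monthly escrow = $7,071.72 ÷ 12 = $589.31
Required reserve = 2 × $589.31 = $1,178.62
Surplus = $1,545.10 − $1,178.62 = $366.48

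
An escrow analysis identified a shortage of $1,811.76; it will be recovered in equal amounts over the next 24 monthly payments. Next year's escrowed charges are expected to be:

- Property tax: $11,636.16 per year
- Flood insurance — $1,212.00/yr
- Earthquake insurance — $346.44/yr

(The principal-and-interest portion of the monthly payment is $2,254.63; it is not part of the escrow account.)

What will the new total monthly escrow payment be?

Property tax = $11,636.16
Flood insurance = $1,212.00
Earthquake insurance = $346.44
Annual escrow total = $13,194.60
Base monthly escrow = $13,194.60 ÷ 12 = $1,099.55
Shortage per month = $1,811.76 / 24 = $75.49
Adjusted monthly = $1,099.55 + $75.49 = $1,175.04

$1,175.04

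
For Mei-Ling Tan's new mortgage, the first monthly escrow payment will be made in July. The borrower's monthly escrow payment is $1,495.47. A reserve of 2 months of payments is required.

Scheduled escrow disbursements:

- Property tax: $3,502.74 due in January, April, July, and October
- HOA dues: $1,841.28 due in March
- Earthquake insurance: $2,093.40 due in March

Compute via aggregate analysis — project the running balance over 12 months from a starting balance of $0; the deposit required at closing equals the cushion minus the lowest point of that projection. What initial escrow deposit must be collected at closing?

Cushion = 2 × $1,495.47 = $2,990.94
Trial balance (start $0, +$1,495.47 each month, − disbursements):
  Jul: +$1,495.47 − $3,502.74 → -$2,007.27
  Aug: +$1,495.47 → -$511.80
  Sep: +$1,495.47 → $983.67
  Oct: +$1,495.47 − $3,502.74 → -$1,023.60
  Nov: +$1,495.47 → $471.87
  Dec: +$1,495.47 → $1,967.34
  Jan: +$1,495.47 − $3,502.74 → -$39.93
  Feb: +$1,495.47 → $1,455.54
  Mar: +$1,495.47 − $3,934.68 → -$983.67
  Apr: +$1,495.47 − $3,502.74 → -$2,990.94
  May: +$1,495.47 → -$1,495.47
  Jun: +$1,495.47 → $0.00
Lowest trial balance = -$2,990.94 (Apr)
Initial deposit = cushion − low point = $2,990.94 − (-$2,990.94) = $5,981.88

$5,981.88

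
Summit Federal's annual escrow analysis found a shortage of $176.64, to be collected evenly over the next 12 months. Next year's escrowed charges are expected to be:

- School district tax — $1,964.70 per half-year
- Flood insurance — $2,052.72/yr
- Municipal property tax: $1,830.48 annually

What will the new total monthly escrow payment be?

School district tax — $1,964.70 × 2 = $3,929.40 annually
Flood insurance — $2,052.72 annually
Municipal property tax — $1,830.48 annually
Total annual escrow = $3,929.40 + $2,052.72 + $1,830.48 = $7,812.60
Monthly escrow = $7,812.60 / 12 = $651.05
Monthly shortage recovery: $176.64 / 12 = $14.72
Adjusted monthly = $651.05 + $14.72 = $665.77

$665.77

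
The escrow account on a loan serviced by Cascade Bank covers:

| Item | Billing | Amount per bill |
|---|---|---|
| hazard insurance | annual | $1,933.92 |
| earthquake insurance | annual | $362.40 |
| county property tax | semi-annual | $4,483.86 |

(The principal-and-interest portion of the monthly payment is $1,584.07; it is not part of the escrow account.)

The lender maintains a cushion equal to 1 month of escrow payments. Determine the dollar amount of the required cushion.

Hazard insurance: $1,933.92
Earthquake insurance: $362.40
County property tax: $4,483.86 × 2 = $8,967.72
Yearly total = $1,933.92 + $362.40 + $8,967.72 = $11,264.04
Base monthly escrow = $11,264.04 ÷ 12 = $938.67
Reserve = 1 × $938.67 = $938.67

$938.67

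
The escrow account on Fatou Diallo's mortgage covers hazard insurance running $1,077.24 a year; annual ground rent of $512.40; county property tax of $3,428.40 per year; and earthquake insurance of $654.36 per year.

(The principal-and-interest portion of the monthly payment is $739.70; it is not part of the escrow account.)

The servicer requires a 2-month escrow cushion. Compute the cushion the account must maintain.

Hazard insurance — $1,077.24 annually
Ground rent — $512.40 annually
County property tax — $3,428.40 annually
Earthquake insurance — $654.36 annually
Total per year = $1,077.24 + $512.40 + $3,428.40 + $654.36 = $5,672.40
Monthly = $5,672.40 / 12 = $472.70
Cushion = 2 × $472.70 = $945.40

$945.40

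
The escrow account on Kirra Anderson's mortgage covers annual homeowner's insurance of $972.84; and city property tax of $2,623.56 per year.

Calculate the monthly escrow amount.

Homeowner's insurance = $972.84
City property tax = $2,623.56
Combined annual = $972.84 + $2,623.56 = $3,596.40
Monthly escrow = $3,596.40 / 12 = $299.70

$299.70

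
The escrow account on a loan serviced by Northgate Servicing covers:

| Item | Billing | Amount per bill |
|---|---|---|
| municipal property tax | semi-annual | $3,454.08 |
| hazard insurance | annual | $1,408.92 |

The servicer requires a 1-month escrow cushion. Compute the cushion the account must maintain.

Municipal property tax: $3,454.08 × 2 = $6,908.16 annually
Hazard insurance: $1,408.92 annually
Combined annual = $6,908.16 + $1,408.92 = $8,317.08
Base monthly escrow = $8,317.08 / 12 = $693.09
Reserve = 1 × $693.09 = $693.09

$693.09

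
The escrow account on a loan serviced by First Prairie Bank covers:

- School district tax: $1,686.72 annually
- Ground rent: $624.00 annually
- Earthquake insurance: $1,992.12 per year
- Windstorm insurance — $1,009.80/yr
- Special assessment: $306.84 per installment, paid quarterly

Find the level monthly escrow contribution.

School district tax — $1,686.72 annually
Ground rent — $624.00 annually
Earthquake insurance — $1,992.12 annually
Windstorm insurance — $1,009.80 annually
Special assessment — $306.84 × 4 = $1,227.36 annually
Total per year = $1,686.72 + $624.00 + $1,992.12 + $1,009.80 + $1,227.36 = $6,540.00
Per month = $6,540.00 ÷ 12 = $545.00

$545.00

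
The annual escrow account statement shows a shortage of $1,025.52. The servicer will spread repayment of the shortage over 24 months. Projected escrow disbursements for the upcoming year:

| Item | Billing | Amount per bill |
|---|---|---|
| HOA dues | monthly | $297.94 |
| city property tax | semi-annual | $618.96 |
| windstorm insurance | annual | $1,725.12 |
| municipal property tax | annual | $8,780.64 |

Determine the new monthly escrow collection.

HOA dues = $297.94 × 12 = $3,575.28
City property tax = $618.96 × 2 = $1,237.92
Windstorm insurance = $1,725.12
Municipal property tax = $8,780.64
Yearly total = $15,318.96
Per month = $15,318.96 ÷ 12 = $1,276.58
Monthly shortage recovery: $1,025.52 / 24 = $42.73
New monthly escrow = $1,276.58 + $42.73 = $1,319.31

$1,319.31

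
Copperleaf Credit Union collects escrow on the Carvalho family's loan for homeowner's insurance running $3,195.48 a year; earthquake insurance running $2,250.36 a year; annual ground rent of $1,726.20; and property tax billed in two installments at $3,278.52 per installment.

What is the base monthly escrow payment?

$1,144.09

Homeowner's insurance — $3,195.48
Earthquake insurance — $2,250.36
Ground rent — $1,726.20
Property tax — $3,278.52 × 2 = $6,557.04
Annual escrow total = $3,195.48 + $2,250.36 + $1,726.20 + $6,557.04 = $13,729.08
Monthly = $13,729.08 / 12 = $1,144.09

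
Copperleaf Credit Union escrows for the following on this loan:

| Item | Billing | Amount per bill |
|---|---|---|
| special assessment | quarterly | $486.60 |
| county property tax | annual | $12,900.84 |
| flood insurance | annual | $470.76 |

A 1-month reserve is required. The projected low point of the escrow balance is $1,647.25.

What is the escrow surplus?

$370.75

Special assessment: $486.60 × 4 = $1,946.40/yr
County property tax: $12,900.84/yr
Flood insurance: $470.76/yr
Combined annual = $1,946.40 + $12,900.84 + $470.76 = $15,318.00
Base monthly escrow = $15,318.00 ÷ 12 = $1,276.50
Required reserve = 1 × $1,276.50 = $1,276.50
Surplus = $1,647.25 − $1,276.50 = $370.75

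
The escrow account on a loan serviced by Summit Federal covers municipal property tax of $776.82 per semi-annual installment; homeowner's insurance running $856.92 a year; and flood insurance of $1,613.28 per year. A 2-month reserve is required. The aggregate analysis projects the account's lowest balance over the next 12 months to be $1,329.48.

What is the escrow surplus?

Municipal property tax: $776.82 × 2 = $1,553.64
Homeowner's insurance: $856.92
Flood insurance: $1,613.28
Annual escrow total = $4,023.84
Per month = $4,023.84 / 12 = $335.32
Required reserve = 2 × $335.32 = $670.64
Excess over cushion: $1,329.48 − $670.64 = $658.84

$658.84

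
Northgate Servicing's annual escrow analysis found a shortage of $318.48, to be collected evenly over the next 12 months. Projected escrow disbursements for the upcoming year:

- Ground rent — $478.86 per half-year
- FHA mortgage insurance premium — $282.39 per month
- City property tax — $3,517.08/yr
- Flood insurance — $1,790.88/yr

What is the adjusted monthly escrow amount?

$831.07

Ground rent — $478.86 × 2 = $957.72/yr
FHA mortgage insurance premium — $282.39 × 12 = $3,388.68/yr
City property tax — $3,517.08/yr
Flood insurance — $1,790.88/yr
Total annual escrow = $957.72 + $3,388.68 + $3,517.08 + $1,790.88 = $9,654.36
Monthly escrow = $9,654.36 / 12 = $804.53
Shortage spread = $318.48 ÷ 12 = $26.54/mo
Adjusted monthly = $804.53 + $26.54 = $831.07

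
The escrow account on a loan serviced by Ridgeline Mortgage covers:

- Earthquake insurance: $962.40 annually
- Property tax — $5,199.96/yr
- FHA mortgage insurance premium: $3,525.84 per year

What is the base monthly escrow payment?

Earthquake insurance: $962.40 annually
Property tax: $5,199.96 annually
FHA mortgage insurance premium: $3,525.84 annually
Annual escrow total = $962.40 + $5,199.96 + $3,525.84 = $9,688.20
Per month = $9,688.20 / 12 = $807.35

$807.35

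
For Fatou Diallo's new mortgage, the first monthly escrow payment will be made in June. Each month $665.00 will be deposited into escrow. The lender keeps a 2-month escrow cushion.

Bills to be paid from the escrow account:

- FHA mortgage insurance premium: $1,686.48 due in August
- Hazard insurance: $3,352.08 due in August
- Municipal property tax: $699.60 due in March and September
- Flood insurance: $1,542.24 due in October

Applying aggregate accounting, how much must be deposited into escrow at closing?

Cushion = 2 × $665.00 = $1,330.00
Trial balance (start $0, +$665.00 each month, − disbursements):
  Jun: +$665.00 → $665.00
  Jul: +$665.00 → $1,330.00
  Aug: +$665.00 − $5,038.56 → -$3,043.56
  Sep: +$665.00 − $699.60 → -$3,078.16
  Oct: +$665.00 − $1,542.24 → -$3,955.40
  Nov: +$665.00 → -$3,290.40
  Dec: +$665.00 → -$2,625.40
  Jan: +$665.00 → -$1,960.40
  Feb: +$665.00 → -$1,295.40
  Mar: +$665.00 − $699.60 → -$1,330.00
  Apr: +$665.00 → -$665.00
  May: +$665.00 → $0.00
Lowest trial balance = -$3,955.40 (Oct)
Initial deposit = cushion − low point = $1,330.00 − (-$3,955.40) = $5,285.40

$5,285.40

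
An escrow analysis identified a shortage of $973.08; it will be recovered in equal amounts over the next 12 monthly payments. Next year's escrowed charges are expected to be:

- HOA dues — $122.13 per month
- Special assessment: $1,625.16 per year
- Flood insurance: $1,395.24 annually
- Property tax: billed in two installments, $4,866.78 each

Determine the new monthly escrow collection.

HOA dues = $122.13 × 12 = $1,465.56
Special assessment = $1,625.16
Flood insurance = $1,395.24
Property tax = $4,866.78 × 2 = $9,733.56
Yearly total = $1,465.56 + $1,625.16 + $1,395.24 + $9,733.56 = $14,219.52
Base monthly escrow = $14,219.52 ÷ 12 = $1,184.96
Shortage per month = $973.08 ÷ 12 = $81.09
New monthly escrow = $1,184.96 + $81.09 = $1,266.05

$1,266.05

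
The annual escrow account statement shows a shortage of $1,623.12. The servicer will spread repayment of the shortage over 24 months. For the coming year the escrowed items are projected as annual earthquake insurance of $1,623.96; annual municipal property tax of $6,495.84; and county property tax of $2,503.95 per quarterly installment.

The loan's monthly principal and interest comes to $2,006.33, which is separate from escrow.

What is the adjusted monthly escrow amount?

$1,578.93

Earthquake insurance: $1,623.96 per year
Municipal property tax: $6,495.84 per year
County property tax: $2,503.95 × 4 = $10,015.80 per year
Annual escrow total = $18,135.60
Base monthly escrow = $18,135.60 ÷ 12 = $1,511.30
Shortage per month = $1,623.12 / 24 = $67.63
New monthly escrow = $1,511.30 + $67.63 = $1,578.93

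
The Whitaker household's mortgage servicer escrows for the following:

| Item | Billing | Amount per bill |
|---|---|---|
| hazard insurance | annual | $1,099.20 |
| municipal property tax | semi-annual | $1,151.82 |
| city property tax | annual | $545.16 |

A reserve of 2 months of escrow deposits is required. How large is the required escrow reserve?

Hazard insurance — $1,099.20/yr
Municipal property tax — $1,151.82 × 2 = $2,303.64/yr
City property tax — $545.16/yr
Total per year = $1,099.20 + $2,303.64 + $545.16 = $3,948.00
Monthly = $3,948.00 / 12 = $329.00
Cushion = 2 × $329.00 = $658.00

$658.00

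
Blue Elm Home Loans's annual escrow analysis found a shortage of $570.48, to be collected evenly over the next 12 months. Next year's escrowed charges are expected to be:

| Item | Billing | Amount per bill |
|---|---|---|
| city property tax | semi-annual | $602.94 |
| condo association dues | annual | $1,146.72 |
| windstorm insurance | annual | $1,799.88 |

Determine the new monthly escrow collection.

City property tax: $602.94 × 2 = $1,205.88
Condo association dues: $1,146.72
Windstorm insurance: $1,799.88
Annual escrow total = $1,205.88 + $1,146.72 + $1,799.88 = $4,152.48
Monthly escrow = $4,152.48 ÷ 12 = $346.04
Shortage per month = $570.48 ÷ 12 = $47.54
Adjusted monthly = $346.04 + $47.54 = $393.58

$393.58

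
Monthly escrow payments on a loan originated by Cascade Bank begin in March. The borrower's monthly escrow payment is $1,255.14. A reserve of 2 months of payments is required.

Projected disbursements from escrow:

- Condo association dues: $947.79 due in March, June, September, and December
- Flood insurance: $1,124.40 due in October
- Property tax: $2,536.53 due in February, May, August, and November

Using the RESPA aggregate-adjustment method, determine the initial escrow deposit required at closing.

$2,791.38

Cushion = 2 × $1,255.14 = $2,510.28
Trial balance (start $0, +$1,255.14 each month, − disbursements):
  Mar: +$1,255.14 − $947.79 → $307.35
  Apr: +$1,255.14 → $1,562.49
  May: +$1,255.14 − $2,536.53 → $281.10
  Jun: +$1,255.14 − $947.79 → $588.45
  Jul: +$1,255.14 → $1,843.59
  Aug: +$1,255.14 − $2,536.53 → $562.20
  Sep: +$1,255.14 − $947.79 → $869.55
  Oct: +$1,255.14 − $1,124.40 → $1,000.29
  Nov: +$1,255.14 − $2,536.53 → -$281.10
  Dec: +$1,255.14 − $947.79 → $26.25
  Jan: +$1,255.14 → $1,281.39
  Feb: +$1,255.14 − $2,536.53 → $0.00
Lowest trial balance = -$281.10 (Nov)
Initial deposit = cushion − low point = $2,510.28 − (-$281.10) = $2,791.38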